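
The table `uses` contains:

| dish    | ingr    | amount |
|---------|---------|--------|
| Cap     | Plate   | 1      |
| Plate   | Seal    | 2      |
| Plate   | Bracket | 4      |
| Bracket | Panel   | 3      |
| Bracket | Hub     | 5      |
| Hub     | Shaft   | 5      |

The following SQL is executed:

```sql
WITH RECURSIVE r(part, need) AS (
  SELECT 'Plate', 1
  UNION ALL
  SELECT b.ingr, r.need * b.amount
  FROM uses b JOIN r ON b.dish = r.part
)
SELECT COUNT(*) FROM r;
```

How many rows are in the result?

Base: (Plate, need=1).
Iteration 1: components of {Plate} -> Bracket = 1*4 = 4, Seal = 1*2 = 2.
Iteration 2: components of {Bracket,Seal} -> Hub = 4*5 = 20, Panel = 4*3 = 12.
Iteration 3: components of {Hub,Panel} -> Shaft = 20*5 = 100.
Iteration 4: no further components; recursion stops.
Total rows emitted: 6.

6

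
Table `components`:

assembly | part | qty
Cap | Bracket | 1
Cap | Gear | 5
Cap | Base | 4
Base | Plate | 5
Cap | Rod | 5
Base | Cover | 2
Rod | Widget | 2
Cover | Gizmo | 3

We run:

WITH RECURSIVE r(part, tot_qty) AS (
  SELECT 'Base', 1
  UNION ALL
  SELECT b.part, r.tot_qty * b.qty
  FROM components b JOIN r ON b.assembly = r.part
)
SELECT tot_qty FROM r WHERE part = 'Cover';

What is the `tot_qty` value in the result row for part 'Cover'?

Base: (Base, tot_qty=1).
Iteration 1: components of {Base} -> Cover = 1*2 = 2, Plate = 1*5 = 5.
Iteration 2: components of {Cover,Plate} -> Gizmo = 2*3 = 6.
Iteration 3: no further components; recursion stops.

2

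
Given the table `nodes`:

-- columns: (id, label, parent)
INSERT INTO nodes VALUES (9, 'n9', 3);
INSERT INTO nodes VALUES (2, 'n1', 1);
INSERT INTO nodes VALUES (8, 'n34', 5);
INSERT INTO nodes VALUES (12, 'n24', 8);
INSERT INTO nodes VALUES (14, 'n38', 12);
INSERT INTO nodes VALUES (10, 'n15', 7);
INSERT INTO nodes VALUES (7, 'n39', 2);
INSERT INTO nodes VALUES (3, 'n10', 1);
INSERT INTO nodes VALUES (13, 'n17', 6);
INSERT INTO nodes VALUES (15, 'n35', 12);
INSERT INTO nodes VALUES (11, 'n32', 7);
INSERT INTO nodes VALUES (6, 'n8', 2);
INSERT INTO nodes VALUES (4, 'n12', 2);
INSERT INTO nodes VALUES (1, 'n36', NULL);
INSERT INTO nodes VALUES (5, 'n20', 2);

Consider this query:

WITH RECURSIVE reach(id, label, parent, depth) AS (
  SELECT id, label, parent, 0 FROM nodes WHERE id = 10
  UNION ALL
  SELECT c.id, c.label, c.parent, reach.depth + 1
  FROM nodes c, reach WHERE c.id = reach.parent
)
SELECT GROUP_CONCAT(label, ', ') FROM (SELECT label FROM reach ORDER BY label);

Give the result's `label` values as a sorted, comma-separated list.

Base: id=10 (n15), parent=7, depth 0.
Iteration 1: join on id=7 -> n39 (id 7, parent=2, depth 1).
Iteration 2: join on id=2 -> n1 (id 2, parent=1, depth 2).
Iteration 3: join on id=1 -> n36 (id 1, parent=NULL, depth 3).
Iteration 4: parent is NULL; no match; recursion stops.

n1, n15, n36, n39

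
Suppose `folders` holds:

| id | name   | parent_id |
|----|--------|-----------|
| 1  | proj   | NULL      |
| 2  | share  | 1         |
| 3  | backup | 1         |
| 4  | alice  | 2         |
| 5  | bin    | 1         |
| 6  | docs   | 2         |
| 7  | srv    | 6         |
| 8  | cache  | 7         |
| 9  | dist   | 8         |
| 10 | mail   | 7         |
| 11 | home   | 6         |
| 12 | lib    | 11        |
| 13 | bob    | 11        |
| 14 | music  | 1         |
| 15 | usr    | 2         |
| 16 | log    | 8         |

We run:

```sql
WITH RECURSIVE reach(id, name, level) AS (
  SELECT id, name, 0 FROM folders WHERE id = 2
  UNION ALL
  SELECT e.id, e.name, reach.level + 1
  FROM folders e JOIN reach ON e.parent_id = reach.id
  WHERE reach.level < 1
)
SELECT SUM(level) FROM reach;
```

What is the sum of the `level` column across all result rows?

Base: id=2 (share) at level 0.
Iteration 1: rows with parent_id in {2} -> alice (id 4, level 1), docs (id 6, level 1), usr (id 15, level 1).
Iteration 2: level < 1 fails for all current rows; recursion stops.
SUM(level) = 0 + 1 + 1 + 1 = 3.

3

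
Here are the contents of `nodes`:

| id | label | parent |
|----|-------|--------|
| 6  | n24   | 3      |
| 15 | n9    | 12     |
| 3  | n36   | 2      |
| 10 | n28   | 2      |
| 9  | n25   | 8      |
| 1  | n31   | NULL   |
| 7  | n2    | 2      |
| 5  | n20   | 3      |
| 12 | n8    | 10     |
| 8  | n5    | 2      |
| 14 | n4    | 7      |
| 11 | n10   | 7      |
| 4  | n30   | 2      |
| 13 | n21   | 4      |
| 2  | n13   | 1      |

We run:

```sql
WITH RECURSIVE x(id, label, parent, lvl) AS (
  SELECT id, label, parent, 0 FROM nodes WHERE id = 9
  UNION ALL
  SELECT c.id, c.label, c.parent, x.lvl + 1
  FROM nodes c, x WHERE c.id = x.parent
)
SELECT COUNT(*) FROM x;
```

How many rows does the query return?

4

Base: id=9 (n25), parent=8, lvl 0.
Iteration 1: join on id=8 -> n5 (id 8, parent=2, lvl 1).
Iteration 2: join on id=2 -> n13 (id 2, parent=1, lvl 2).
Iteration 3: join on id=1 -> n31 (id 1, parent=NULL, lvl 3).
Iteration 4: parent is NULL; no match; recursion stops.
Total rows emitted: 4.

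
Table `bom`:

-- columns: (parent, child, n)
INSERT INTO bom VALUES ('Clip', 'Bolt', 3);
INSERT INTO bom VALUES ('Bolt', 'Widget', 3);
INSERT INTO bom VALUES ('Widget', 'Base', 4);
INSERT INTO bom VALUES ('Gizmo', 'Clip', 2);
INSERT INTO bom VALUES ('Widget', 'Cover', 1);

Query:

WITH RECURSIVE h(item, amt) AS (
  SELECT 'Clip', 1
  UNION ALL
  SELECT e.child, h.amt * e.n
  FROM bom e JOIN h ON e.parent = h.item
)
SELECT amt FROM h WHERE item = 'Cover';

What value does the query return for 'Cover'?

Base: (Clip, amt=1).
Iteration 1: components of {Clip} -> Bolt = 1*3 = 3.
Iteration 2: components of {Bolt} -> Widget = 3*3 = 9.
Iteration 3: components of {Widget} -> Base = 9*4 = 36, Cover = 9*1 = 9.
Iteration 4: no further components; recursion stops.

9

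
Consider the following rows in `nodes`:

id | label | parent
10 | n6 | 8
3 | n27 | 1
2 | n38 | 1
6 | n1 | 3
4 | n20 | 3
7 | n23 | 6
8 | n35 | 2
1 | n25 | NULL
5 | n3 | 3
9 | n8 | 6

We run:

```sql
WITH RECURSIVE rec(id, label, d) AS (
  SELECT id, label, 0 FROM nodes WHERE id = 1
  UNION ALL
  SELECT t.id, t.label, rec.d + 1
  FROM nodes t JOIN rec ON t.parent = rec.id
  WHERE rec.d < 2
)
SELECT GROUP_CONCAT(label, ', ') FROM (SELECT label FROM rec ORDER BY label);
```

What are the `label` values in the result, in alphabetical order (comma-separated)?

Base: id=1 (n25) at d 0.
Iteration 1: rows with parent in {1} -> n38 (id 2, d 1), n27 (id 3, d 1).
Iteration 2: rows with parent in {2,3} -> n20 (id 4, d 2), n3 (id 5, d 2), n1 (id 6, d 2), n35 (id 8, d 2).
Iteration 3: d < 2 fails for all current rows; recursion stops.

n1, n20, n25, n27, n3, n35, n38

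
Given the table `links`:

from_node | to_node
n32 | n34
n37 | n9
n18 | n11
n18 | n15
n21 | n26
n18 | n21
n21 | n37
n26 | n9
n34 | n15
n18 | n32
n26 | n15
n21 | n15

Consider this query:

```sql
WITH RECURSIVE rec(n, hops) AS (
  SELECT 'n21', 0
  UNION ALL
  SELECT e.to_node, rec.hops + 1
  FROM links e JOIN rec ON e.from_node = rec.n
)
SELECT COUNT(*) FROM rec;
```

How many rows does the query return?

Base: (n21, hops=0).
Iteration 1: edges from {n21} -> (n15, hops=1), (n26, hops=1), (n37, hops=1).
Iteration 2: edges from {n15,n26,n37} -> (n15, hops=2), (n9, hops=2) x2. [UNION ALL keeps all 3 new rows, including repeats]
Iteration 3: no outgoing edges from {n15,n9}; recursion stops.
Total rows emitted: 7.

7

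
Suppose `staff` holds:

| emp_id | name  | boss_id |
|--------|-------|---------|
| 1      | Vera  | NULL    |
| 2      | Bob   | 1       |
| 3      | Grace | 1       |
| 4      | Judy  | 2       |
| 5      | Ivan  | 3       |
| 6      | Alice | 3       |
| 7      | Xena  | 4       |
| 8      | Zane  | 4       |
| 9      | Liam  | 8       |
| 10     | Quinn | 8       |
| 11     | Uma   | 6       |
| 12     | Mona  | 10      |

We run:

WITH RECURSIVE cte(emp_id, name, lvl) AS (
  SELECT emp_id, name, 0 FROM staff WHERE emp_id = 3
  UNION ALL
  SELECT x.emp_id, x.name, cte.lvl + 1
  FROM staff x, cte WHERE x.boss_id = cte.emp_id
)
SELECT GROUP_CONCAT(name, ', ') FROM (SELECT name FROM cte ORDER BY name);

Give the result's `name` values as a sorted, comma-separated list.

Base: emp_id=3 (Grace) at lvl 0.
Iteration 1: rows with boss_id in {3} -> Ivan (id 5, lvl 1), Alice (id 6, lvl 1).
Iteration 2: rows with boss_id in {5,6} -> Uma (id 11, lvl 2).
Iteration 3: no rows with boss_id in {11}; recursion stops.

Alice, Grace, Ivan, Uma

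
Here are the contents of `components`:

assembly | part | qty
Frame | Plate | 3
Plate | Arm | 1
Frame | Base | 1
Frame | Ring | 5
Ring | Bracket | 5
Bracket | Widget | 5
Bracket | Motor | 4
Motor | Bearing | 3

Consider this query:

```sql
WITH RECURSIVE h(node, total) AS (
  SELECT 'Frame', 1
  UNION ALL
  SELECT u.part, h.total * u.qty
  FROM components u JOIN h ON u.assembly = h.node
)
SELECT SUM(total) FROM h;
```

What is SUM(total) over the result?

Base: (Frame, total=1).
Iteration 1: components of {Frame} -> Base = 1*1 = 1, Plate = 1*3 = 3, Ring = 1*5 = 5.
Iteration 2: components of {Base,Plate,Ring} -> Arm = 3*1 = 3, Bracket = 5*5 = 25.
Iteration 3: components of {Arm,Bracket} -> Motor = 25*4 = 100, Widget = 25*5 = 125.
Iteration 4: components of {Motor,Widget} -> Bearing = 100*3 = 300.
Iteration 5: no further components; recursion stops.
SUM(total) = 1 + 3 + 1 + 5 + 3 + 25 + 125 + 100 + 300 = 563.

563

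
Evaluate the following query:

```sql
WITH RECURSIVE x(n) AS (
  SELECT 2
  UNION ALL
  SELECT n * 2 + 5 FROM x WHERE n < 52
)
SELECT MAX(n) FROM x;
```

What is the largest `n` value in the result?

107

Base: n=2.
Iteration 1: 2 < 52 holds -> n = 2 * 2 + 5 = 9.
Iteration 2: 9 < 52 holds -> n = 9 * 2 + 5 = 23.
Iteration 3: 23 < 52 holds -> n = 23 * 2 + 5 = 51.
Iteration 4: 51 < 52 holds -> n = 51 * 2 + 5 = 107.
Iteration 5: 107 < 52 fails; recursion stops.
n values: 2, 9, 23, 51, 107; the maximum is 107.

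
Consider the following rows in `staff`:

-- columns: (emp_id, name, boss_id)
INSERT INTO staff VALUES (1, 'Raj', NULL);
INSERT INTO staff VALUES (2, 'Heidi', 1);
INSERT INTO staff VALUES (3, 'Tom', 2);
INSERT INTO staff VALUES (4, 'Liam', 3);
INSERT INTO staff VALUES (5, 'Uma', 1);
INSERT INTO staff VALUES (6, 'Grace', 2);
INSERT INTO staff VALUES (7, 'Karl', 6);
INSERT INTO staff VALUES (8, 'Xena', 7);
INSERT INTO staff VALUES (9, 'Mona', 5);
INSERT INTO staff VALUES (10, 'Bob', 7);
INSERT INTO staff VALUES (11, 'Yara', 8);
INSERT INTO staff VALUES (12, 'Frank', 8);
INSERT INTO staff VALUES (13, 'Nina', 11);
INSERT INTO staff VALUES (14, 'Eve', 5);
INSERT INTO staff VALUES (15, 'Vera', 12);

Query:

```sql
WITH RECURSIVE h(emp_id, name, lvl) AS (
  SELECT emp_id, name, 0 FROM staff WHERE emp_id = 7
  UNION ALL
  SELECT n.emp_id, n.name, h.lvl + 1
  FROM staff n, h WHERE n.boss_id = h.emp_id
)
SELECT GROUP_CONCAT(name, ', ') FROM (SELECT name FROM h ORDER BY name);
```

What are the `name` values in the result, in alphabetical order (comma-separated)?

Base: emp_id=7 (Karl) at lvl 0.
Iteration 1: rows with boss_id in {7} -> Xena (id 8, lvl 1), Bob (id 10, lvl 1).
Iteration 2: rows with boss_id in {8,10} -> Yara (id 11, lvl 2), Frank (id 12, lvl 2).
Iteration 3: rows with boss_id in {11,12} -> Nina (id 13, lvl 3), Vera (id 15, lvl 3).
Iteration 4: no rows with boss_id in {13,15}; recursion stops.

Bob, Frank, Karl, Nina, Vera, Xena, Yara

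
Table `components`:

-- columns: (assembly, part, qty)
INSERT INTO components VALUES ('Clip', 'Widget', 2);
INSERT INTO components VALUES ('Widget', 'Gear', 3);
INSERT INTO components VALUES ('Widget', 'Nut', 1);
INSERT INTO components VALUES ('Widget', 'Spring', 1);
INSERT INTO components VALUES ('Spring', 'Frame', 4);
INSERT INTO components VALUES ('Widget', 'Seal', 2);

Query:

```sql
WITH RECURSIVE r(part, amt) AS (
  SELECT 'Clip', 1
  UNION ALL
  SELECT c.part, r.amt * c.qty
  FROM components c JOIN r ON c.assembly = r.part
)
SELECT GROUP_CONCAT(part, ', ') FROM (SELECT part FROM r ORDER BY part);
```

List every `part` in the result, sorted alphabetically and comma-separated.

Clip, Frame, Gear, Nut, Seal, Spring, Widget

Base: (Clip, amt=1).
Iteration 1: components of {Clip} -> Widget = 1*2 = 2.
Iteration 2: components of {Widget} -> Gear = 2*3 = 6, Nut = 2*1 = 2, Seal = 2*2 = 4, Spring = 2*1 = 2.
Iteration 3: components of {Gear,Nut,Seal,Spring} -> Frame = 2*4 = 8.
Iteration 4: no further components; recursion stops.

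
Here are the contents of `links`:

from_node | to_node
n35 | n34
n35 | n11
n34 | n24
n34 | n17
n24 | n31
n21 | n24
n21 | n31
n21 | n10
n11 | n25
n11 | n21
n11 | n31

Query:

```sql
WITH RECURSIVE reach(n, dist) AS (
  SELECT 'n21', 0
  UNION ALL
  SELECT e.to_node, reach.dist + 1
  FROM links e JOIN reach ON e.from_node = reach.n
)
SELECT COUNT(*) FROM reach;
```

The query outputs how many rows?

5

Base: (n21, dist=0).
Iteration 1: edges from {n21} -> (n10, dist=1), (n24, dist=1), (n31, dist=1).
Iteration 2: edges from {n10,n24,n31} -> (n31, dist=2).
Iteration 3: no outgoing edges from {n31}; recursion stops.
Total rows emitted: 5.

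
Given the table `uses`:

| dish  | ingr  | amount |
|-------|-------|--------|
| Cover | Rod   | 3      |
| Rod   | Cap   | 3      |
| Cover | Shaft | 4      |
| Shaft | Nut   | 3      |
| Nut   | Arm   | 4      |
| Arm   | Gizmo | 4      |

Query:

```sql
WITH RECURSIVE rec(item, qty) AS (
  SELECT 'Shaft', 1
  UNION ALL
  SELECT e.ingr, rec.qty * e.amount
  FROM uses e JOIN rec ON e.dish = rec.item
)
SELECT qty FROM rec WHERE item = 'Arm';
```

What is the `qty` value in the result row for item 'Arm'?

12

Base: (Shaft, qty=1).
Iteration 1: components of {Shaft} -> Nut = 1*3 = 3.
Iteration 2: components of {Nut} -> Arm = 3*4 = 12.
Iteration 3: components of {Arm} -> Gizmo = 12*4 = 48.
Iteration 4: no further components; recursion stops.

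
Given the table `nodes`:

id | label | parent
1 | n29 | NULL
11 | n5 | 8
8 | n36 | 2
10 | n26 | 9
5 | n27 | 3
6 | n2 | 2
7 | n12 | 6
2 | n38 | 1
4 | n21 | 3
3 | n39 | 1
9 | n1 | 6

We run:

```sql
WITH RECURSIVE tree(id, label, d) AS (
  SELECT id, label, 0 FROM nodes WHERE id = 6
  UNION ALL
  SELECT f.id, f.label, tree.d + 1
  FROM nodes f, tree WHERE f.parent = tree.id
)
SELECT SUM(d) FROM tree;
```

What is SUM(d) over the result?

Base: id=6 (n2) at d 0.
Iteration 1: rows with parent in {6} -> n12 (id 7, d 1), n1 (id 9, d 1).
Iteration 2: rows with parent in {7,9} -> n26 (id 10, d 2).
Iteration 3: no rows with parent in {10}; recursion stops.
SUM(d) = 0 + 1 + 1 + 2 = 4.

4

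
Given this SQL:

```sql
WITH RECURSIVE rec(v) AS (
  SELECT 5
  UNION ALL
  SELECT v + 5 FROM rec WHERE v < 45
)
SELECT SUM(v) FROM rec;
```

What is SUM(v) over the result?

Base: v=5.
Iteration 1: 5 < 45 holds -> v = 5 + 5 = 10.
Iteration 2: 10 < 45 holds -> v = 10 + 5 = 15.
Iteration 3: 15 < 45 holds -> v = 15 + 5 = 20.
Iteration 4: 20 < 45 holds -> v = 20 + 5 = 25.
Iteration 5: 25 < 45 holds -> v = 25 + 5 = 30.
Iteration 6: 30 < 45 holds -> v = 30 + 5 = 35.
Iteration 7: 35 < 45 holds -> v = 35 + 5 = 40.
Iteration 8: 40 < 45 holds -> v = 40 + 5 = 45.
Iteration 9: 45 < 45 fails; recursion stops.
SUM(v) = 5 + 10 + 15 + 20 + 25 + 30 + 35 + 40 + 45 = 225.

225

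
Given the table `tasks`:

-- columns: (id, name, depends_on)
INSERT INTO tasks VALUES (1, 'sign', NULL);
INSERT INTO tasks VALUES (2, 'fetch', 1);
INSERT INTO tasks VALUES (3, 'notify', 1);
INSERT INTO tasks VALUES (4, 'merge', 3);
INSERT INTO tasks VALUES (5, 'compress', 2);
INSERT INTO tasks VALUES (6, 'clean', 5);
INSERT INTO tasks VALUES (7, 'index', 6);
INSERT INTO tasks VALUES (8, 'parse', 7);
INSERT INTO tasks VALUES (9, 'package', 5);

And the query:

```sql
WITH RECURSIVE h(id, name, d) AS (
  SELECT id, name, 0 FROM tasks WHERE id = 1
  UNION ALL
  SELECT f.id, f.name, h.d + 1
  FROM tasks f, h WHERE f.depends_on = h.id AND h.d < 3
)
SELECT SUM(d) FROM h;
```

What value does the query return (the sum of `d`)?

Base: id=1 (sign) at d 0.
Iteration 1: rows with depends_on in {1} -> fetch (id 2, d 1), notify (id 3, d 1).
Iteration 2: rows with depends_on in {2,3} -> merge (id 4, d 2), compress (id 5, d 2).
Iteration 3: rows with depends_on in {4,5} -> clean (id 6, d 3), package (id 9, d 3).
Iteration 4: d < 3 fails for all current rows; recursion stops.
SUM(d) = 0 + 1 + 1 + 2 + 2 + 3 + 3 = 12.

12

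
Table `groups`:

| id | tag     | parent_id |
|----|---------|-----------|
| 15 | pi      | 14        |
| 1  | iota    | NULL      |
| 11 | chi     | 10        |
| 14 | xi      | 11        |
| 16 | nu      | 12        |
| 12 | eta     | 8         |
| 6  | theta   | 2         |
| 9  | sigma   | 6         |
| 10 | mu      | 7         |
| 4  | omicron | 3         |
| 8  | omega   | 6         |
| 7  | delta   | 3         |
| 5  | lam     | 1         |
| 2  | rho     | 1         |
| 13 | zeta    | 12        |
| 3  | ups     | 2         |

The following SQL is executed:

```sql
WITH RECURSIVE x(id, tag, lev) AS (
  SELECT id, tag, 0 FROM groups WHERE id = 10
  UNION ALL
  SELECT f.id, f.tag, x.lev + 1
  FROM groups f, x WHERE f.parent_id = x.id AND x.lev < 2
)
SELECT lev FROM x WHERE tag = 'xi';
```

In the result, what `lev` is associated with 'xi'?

Base: id=10 (mu) at lev 0.
Iteration 1: rows with parent_id in {10} -> chi (id 11, lev 1).
Iteration 2: rows with parent_id in {11} -> xi (id 14, lev 2).
Iteration 3: lev < 2 fails for all current rows; recursion stops.

2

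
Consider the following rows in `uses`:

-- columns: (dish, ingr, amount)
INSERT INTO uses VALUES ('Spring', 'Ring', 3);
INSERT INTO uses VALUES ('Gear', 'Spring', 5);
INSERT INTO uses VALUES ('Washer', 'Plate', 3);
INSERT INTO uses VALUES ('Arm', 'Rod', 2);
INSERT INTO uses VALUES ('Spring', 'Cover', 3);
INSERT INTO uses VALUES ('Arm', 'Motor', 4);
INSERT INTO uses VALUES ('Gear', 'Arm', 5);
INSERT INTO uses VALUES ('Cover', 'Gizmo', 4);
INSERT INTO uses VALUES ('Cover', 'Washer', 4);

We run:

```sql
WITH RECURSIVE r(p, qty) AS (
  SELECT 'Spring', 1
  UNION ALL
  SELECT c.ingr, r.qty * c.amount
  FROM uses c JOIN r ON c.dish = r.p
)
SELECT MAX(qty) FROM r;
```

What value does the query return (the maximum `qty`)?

36

Base: (Spring, qty=1).
Iteration 1: components of {Spring} -> Cover = 1*3 = 3, Ring = 1*3 = 3.
Iteration 2: components of {Cover,Ring} -> Gizmo = 3*4 = 12, Washer = 3*4 = 12.
Iteration 3: components of {Gizmo,Washer} -> Plate = 12*3 = 36.
Iteration 4: no further components; recursion stops.
qty values: 1, 3, 3, 12, 12, 36; the maximum is 36.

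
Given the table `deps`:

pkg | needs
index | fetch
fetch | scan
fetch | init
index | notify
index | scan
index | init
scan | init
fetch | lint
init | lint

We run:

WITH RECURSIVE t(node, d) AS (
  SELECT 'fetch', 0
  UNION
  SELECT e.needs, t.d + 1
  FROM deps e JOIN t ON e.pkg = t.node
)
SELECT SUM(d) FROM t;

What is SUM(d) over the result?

10

Base: (fetch, d=0).
Iteration 1: edges from {fetch} -> (init, d=1), (lint, d=1), (scan, d=1).
Iteration 2: edges from {init,lint,scan} -> (init, d=2), (lint, d=2).
Iteration 3: edges from {init,lint} -> (lint, d=3).
Iteration 4: no outgoing edges from {lint}; recursion stops.
SUM(d) = 0 + 1 + 1 + 1 + 2 + 2 + 3 = 10.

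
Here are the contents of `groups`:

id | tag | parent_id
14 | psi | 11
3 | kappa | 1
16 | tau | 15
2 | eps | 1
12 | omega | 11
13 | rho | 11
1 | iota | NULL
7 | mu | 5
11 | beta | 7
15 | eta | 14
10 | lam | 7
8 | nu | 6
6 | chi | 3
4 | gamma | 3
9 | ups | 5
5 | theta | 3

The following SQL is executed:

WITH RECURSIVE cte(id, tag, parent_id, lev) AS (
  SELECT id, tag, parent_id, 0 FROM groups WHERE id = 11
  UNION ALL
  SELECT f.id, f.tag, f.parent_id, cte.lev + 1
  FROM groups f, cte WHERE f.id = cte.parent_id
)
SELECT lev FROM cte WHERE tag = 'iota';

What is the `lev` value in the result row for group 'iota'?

Base: id=11 (beta), parent_id=7, lev 0.
Iteration 1: join on id=7 -> mu (id 7, parent_id=5, lev 1).
Iteration 2: join on id=5 -> theta (id 5, parent_id=3, lev 2).
Iteration 3: join on id=3 -> kappa (id 3, parent_id=1, lev 3).
Iteration 4: join on id=1 -> iota (id 1, parent_id=NULL, lev 4).
Iteration 5: parent_id is NULL; no match; recursion stops.

4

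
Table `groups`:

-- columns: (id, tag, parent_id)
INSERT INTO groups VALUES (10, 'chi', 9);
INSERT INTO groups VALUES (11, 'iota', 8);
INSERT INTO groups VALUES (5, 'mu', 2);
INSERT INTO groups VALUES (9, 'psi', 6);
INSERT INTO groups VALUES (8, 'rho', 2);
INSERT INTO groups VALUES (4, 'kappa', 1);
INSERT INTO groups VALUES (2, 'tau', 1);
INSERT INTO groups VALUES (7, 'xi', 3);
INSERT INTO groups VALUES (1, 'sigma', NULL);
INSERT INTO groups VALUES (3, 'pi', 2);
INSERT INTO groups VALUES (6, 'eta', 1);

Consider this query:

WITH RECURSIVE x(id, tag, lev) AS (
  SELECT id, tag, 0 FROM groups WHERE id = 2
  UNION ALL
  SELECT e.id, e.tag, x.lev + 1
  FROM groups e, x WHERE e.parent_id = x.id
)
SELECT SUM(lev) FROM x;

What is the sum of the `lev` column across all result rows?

7

Base: id=2 (tau) at lev 0.
Iteration 1: rows with parent_id in {2} -> pi (id 3, lev 1), mu (id 5, lev 1), rho (id 8, lev 1).
Iteration 2: rows with parent_id in {3,5,8} -> xi (id 7, lev 2), iota (id 11, lev 2).
Iteration 3: no rows with parent_id in {7,11}; recursion stops.
SUM(lev) = 0 + 1 + 1 + 1 + 2 + 2 = 7.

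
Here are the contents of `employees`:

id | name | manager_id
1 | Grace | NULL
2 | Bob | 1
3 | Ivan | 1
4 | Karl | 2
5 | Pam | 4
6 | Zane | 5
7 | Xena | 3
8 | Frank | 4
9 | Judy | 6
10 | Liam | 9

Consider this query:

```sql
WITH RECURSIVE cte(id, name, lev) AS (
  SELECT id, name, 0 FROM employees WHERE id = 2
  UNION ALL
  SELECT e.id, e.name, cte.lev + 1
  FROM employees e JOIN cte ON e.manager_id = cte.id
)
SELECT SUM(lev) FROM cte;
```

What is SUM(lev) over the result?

Base: id=2 (Bob) at lev 0.
Iteration 1: rows with manager_id in {2} -> Karl (id 4, lev 1).
Iteration 2: rows with manager_id in {4} -> Pam (id 5, lev 2), Frank (id 8, lev 2).
Iteration 3: rows with manager_id in {5,8} -> Zane (id 6, lev 3).
Iteration 4: rows with manager_id in {6} -> Judy (id 9, lev 4).
Iteration 5: rows with manager_id in {9} -> Liam (id 10, lev 5).
Iteration 6: no rows with manager_id in {10}; recursion stops.
SUM(lev) = 0 + 1 + 2 + 2 + 3 + 4 + 5 = 17.

17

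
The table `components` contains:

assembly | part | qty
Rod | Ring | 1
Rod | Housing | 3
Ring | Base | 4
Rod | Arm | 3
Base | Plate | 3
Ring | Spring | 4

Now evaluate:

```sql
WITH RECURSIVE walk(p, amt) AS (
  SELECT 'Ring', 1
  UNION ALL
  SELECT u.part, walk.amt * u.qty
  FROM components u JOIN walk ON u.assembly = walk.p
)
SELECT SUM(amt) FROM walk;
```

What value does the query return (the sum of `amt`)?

Base: (Ring, amt=1).
Iteration 1: components of {Ring} -> Base = 1*4 = 4, Spring = 1*4 = 4.
Iteration 2: components of {Base,Spring} -> Plate = 4*3 = 12.
Iteration 3: no further components; recursion stops.
SUM(amt) = 1 + 4 + 4 + 12 = 21.

21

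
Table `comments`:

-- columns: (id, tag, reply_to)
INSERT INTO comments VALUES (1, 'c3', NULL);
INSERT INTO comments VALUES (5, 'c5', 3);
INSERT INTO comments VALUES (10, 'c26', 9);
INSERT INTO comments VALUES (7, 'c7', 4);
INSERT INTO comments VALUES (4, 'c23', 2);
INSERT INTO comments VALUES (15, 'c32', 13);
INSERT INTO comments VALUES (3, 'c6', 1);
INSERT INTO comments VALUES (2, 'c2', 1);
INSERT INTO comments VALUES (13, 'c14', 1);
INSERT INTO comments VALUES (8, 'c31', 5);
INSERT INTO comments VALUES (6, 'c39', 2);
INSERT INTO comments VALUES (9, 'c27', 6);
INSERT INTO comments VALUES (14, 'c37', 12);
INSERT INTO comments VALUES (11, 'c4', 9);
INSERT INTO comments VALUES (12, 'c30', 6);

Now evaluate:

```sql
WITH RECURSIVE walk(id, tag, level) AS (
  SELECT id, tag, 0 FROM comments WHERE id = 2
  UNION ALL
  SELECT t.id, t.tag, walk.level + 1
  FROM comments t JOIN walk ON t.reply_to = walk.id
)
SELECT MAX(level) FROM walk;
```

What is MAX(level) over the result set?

3

Base: id=2 (c2) at level 0.
Iteration 1: rows with reply_to in {2} -> c23 (id 4, level 1), c39 (id 6, level 1).
Iteration 2: rows with reply_to in {4,6} -> c7 (id 7, level 2), c27 (id 9, level 2), c30 (id 12, level 2).
Iteration 3: rows with reply_to in {7,9,12} -> c26 (id 10, level 3), c4 (id 11, level 3), c37 (id 14, level 3).
Iteration 4: no rows with reply_to in {10,11,14}; recursion stops.
level values: 0, 1, 1, 2, 2, 2, 3, 3, 3; the maximum is 3.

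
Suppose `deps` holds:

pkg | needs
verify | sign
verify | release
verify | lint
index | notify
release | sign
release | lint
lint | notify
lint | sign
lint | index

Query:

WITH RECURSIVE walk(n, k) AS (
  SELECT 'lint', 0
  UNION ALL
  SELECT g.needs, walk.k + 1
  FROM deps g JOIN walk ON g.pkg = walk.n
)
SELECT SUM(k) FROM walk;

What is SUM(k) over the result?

5

Base: (lint, k=0).
Iteration 1: edges from {lint} -> (index, k=1), (notify, k=1), (sign, k=1).
Iteration 2: edges from {index,notify,sign} -> (notify, k=2).
Iteration 3: no outgoing edges from {notify}; recursion stops.
SUM(k) = 0 + 1 + 1 + 1 + 2 = 5.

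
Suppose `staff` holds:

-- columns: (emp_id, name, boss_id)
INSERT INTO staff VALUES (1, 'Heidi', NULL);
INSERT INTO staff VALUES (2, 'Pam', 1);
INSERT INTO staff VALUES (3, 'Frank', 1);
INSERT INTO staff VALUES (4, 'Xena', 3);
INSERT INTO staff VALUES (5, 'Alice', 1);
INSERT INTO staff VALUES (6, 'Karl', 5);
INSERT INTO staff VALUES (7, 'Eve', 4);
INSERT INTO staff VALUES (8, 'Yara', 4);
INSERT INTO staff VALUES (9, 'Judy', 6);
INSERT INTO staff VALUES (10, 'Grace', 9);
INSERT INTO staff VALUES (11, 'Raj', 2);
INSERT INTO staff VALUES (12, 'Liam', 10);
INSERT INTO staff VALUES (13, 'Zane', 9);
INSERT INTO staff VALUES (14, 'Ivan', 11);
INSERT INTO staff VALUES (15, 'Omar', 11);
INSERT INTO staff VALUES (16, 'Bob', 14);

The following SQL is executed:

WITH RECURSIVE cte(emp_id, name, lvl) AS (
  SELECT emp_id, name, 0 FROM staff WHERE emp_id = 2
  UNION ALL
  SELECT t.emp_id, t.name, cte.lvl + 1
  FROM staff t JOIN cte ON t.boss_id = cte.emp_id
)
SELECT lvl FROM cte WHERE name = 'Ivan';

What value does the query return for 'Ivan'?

2

Base: emp_id=2 (Pam) at lvl 0.
Iteration 1: rows with boss_id in {2} -> Raj (id 11, lvl 1).
Iteration 2: rows with boss_id in {11} -> Ivan (id 14, lvl 2), Omar (id 15, lvl 2).
Iteration 3: rows with boss_id in {14,15} -> Bob (id 16, lvl 3).
Iteration 4: no rows with boss_id in {16}; recursion stops.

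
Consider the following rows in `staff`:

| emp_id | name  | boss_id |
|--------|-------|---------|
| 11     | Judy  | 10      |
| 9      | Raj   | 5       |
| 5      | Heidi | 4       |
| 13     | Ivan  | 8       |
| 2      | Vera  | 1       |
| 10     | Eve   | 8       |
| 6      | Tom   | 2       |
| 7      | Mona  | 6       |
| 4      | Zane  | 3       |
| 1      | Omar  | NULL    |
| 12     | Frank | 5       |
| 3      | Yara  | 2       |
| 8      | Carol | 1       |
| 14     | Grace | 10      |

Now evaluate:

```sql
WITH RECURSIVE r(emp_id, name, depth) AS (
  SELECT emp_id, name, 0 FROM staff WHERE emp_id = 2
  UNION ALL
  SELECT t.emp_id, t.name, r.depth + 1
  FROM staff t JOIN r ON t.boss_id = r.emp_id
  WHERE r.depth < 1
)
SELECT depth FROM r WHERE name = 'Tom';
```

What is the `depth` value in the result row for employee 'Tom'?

1

Base: emp_id=2 (Vera) at depth 0.
Iteration 1: rows with boss_id in {2} -> Yara (id 3, depth 1), Tom (id 6, depth 1).
Iteration 2: depth < 1 fails for all current rows; recursion stops.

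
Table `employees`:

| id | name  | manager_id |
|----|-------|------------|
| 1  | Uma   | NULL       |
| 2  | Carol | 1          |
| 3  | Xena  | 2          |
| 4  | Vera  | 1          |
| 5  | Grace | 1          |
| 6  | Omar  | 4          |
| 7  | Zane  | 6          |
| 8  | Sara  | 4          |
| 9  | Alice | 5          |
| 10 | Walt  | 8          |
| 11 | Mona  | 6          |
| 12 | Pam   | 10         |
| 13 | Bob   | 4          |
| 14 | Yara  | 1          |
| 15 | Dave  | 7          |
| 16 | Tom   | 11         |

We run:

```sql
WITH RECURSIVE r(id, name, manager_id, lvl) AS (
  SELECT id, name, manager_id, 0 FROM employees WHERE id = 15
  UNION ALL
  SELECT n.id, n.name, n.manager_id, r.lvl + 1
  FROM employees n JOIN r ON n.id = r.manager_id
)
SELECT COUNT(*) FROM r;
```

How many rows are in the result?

5

Base: id=15 (Dave), manager_id=7, lvl 0.
Iteration 1: join on id=7 -> Zane (id 7, manager_id=6, lvl 1).
Iteration 2: join on id=6 -> Omar (id 6, manager_id=4, lvl 2).
Iteration 3: join on id=4 -> Vera (id 4, manager_id=1, lvl 3).
Iteration 4: join on id=1 -> Uma (id 1, manager_id=NULL, lvl 4).
Iteration 5: manager_id is NULL; no match; recursion stops.
Total rows emitted: 5.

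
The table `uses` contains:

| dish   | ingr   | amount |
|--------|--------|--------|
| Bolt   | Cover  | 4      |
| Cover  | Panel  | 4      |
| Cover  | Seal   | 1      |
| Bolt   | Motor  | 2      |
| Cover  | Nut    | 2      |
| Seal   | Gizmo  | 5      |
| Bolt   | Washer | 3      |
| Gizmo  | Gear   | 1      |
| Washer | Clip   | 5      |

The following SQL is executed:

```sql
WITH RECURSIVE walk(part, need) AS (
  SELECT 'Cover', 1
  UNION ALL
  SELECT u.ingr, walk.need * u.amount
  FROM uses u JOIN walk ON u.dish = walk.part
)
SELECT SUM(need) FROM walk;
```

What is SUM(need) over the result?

18

Base: (Cover, need=1).
Iteration 1: components of {Cover} -> Nut = 1*2 = 2, Panel = 1*4 = 4, Seal = 1*1 = 1.
Iteration 2: components of {Nut,Panel,Seal} -> Gizmo = 1*5 = 5.
Iteration 3: components of {Gizmo} -> Gear = 5*1 = 5.
Iteration 4: no further components; recursion stops.
SUM(need) = 1 + 4 + 1 + 2 + 5 + 5 = 18.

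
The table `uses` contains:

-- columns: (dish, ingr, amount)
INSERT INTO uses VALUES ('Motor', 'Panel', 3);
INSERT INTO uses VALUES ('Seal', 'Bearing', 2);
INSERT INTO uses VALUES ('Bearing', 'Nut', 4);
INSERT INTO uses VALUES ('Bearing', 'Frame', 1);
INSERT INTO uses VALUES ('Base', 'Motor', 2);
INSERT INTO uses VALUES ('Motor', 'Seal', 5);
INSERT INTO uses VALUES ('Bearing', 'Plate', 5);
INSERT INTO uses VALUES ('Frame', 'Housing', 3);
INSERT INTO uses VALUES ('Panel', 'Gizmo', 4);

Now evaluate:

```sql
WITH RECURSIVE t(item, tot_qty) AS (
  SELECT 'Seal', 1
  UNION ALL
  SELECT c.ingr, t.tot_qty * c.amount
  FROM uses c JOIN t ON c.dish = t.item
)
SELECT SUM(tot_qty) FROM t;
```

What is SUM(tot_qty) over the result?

29

Base: (Seal, tot_qty=1).
Iteration 1: components of {Seal} -> Bearing = 1*2 = 2.
Iteration 2: components of {Bearing} -> Frame = 2*1 = 2, Nut = 2*4 = 8, Plate = 2*5 = 10.
Iteration 3: components of {Frame,Nut,Plate} -> Housing = 2*3 = 6.
Iteration 4: no further components; recursion stops.
SUM(tot_qty) = 1 + 2 + 10 + 8 + 2 + 6 = 29.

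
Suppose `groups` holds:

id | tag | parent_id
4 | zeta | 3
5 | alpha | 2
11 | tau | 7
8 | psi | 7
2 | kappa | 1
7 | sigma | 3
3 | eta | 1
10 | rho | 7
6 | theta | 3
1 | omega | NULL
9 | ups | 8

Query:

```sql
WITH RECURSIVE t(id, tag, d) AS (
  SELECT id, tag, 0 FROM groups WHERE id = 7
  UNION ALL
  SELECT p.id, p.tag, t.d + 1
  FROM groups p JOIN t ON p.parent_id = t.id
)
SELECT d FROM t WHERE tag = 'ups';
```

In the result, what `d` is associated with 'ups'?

Base: id=7 (sigma) at d 0.
Iteration 1: rows with parent_id in {7} -> psi (id 8, d 1), rho (id 10, d 1), tau (id 11, d 1).
Iteration 2: rows with parent_id in {8,10,11} -> ups (id 9, d 2).
Iteration 3: no rows with parent_id in {9}; recursion stops.

2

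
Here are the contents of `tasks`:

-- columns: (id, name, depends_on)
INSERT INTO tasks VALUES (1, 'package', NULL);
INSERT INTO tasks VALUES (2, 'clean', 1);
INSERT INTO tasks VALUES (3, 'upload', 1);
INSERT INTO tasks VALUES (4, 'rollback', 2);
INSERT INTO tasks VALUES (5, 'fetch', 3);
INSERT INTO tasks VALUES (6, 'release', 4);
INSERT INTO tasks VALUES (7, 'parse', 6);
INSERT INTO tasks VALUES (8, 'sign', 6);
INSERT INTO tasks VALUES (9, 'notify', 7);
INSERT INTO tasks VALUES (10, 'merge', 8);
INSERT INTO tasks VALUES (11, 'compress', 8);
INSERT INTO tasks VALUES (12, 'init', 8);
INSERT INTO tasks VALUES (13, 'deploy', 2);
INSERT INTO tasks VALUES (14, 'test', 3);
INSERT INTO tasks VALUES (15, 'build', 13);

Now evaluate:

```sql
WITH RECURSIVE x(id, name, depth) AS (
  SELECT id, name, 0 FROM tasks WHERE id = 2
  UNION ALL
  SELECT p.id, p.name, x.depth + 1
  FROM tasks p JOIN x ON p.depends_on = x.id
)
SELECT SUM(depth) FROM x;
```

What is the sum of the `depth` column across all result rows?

Base: id=2 (clean) at depth 0.
Iteration 1: rows with depends_on in {2} -> rollback (id 4, depth 1), deploy (id 13, depth 1).
Iteration 2: rows with depends_on in {4,13} -> release (id 6, depth 2), build (id 15, depth 2).
Iteration 3: rows with depends_on in {6,15} -> parse (id 7, depth 3), sign (id 8, depth 3).
Iteration 4: rows with depends_on in {7,8} -> notify (id 9, depth 4), merge (id 10, depth 4), compress (id 11, depth 4), init (id 12, depth 4).
Iteration 5: no rows with depends_on in {9,10,11,12}; recursion stops.
SUM(depth) = 0 + 1 + 1 + 2 + 2 + 3 + 3 + 4 + 4 + 4 + 4 = 28.

28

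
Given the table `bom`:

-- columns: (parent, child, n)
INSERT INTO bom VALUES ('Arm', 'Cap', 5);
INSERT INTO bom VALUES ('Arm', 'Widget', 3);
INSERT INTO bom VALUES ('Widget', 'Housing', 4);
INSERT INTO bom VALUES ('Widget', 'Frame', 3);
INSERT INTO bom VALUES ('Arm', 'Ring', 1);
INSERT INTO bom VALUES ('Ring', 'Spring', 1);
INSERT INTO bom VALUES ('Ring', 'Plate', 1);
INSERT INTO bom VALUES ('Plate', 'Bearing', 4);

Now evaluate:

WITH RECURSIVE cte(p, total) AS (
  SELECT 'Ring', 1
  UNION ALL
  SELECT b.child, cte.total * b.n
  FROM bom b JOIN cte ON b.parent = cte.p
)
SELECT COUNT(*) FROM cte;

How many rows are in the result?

Base: (Ring, total=1).
Iteration 1: components of {Ring} -> Plate = 1*1 = 1, Spring = 1*1 = 1.
Iteration 2: components of {Plate,Spring} -> Bearing = 1*4 = 4.
Iteration 3: no further components; recursion stops.
Total rows emitted: 4.

4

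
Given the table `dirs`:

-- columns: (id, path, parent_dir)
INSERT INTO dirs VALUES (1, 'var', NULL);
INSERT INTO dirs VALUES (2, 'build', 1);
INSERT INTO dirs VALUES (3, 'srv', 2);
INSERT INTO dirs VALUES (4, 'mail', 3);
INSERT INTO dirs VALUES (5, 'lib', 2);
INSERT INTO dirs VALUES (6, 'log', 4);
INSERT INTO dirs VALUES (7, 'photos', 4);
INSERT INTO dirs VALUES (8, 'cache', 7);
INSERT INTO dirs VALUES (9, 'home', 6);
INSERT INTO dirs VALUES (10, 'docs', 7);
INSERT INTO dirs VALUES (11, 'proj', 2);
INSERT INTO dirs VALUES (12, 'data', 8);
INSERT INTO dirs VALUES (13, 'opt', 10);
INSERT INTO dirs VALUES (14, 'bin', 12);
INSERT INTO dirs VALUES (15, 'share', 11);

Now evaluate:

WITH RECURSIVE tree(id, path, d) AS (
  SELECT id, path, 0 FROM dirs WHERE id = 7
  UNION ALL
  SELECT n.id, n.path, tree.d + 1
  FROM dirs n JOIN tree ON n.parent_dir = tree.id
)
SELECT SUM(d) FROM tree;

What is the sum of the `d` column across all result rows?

9

Base: id=7 (photos) at d 0.
Iteration 1: rows with parent_dir in {7} -> cache (id 8, d 1), docs (id 10, d 1).
Iteration 2: rows with parent_dir in {8,10} -> data (id 12, d 2), opt (id 13, d 2).
Iteration 3: rows with parent_dir in {12,13} -> bin (id 14, d 3).
Iteration 4: no rows with parent_dir in {14}; recursion stops.
SUM(d) = 0 + 1 + 1 + 2 + 2 + 3 = 9.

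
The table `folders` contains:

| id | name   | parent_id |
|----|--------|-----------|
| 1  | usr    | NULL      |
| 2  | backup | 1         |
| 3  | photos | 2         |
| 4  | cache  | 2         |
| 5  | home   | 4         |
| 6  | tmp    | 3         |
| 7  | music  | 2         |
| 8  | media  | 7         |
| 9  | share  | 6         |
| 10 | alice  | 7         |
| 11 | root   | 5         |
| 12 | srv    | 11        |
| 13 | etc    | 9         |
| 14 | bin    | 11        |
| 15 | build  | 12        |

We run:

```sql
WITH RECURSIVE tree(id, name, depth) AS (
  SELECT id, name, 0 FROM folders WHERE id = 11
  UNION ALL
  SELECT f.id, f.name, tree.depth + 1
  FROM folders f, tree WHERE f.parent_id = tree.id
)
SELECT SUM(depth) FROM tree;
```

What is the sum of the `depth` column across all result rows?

Base: id=11 (root) at depth 0.
Iteration 1: rows with parent_id in {11} -> srv (id 12, depth 1), bin (id 14, depth 1).
Iteration 2: rows with parent_id in {12,14} -> build (id 15, depth 2).
Iteration 3: no rows with parent_id in {15}; recursion stops.
SUM(depth) = 0 + 1 + 1 + 2 = 4.

4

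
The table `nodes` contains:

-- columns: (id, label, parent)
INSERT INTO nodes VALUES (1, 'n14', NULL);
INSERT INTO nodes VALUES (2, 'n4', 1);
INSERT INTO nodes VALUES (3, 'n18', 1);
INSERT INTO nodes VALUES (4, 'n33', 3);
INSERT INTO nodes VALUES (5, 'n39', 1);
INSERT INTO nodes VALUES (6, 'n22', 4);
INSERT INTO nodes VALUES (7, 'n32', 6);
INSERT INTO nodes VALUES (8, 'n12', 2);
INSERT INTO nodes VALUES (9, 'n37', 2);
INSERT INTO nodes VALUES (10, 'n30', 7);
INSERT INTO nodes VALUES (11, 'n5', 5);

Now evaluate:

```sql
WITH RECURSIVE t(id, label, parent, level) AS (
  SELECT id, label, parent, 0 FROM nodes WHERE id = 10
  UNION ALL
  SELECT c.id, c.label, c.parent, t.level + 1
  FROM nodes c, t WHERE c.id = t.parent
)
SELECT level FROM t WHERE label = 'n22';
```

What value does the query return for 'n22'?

2

Base: id=10 (n30), parent=7, level 0.
Iteration 1: join on id=7 -> n32 (id 7, parent=6, level 1).
Iteration 2: join on id=6 -> n22 (id 6, parent=4, level 2).
Iteration 3: join on id=4 -> n33 (id 4, parent=3, level 3).
Iteration 4: join on id=3 -> n18 (id 3, parent=1, level 4).
Iteration 5: join on id=1 -> n14 (id 1, parent=NULL, level 5).
Iteration 6: parent is NULL; no match; recursion stops.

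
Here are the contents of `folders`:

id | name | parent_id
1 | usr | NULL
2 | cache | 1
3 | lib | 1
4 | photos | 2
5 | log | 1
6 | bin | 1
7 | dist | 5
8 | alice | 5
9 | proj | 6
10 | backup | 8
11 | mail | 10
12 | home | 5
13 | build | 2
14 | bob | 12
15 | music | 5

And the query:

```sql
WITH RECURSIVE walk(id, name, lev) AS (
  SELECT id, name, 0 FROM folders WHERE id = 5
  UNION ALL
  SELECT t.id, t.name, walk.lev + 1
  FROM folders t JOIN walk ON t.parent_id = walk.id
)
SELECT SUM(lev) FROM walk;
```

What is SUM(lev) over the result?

11

Base: id=5 (log) at lev 0.
Iteration 1: rows with parent_id in {5} -> dist (id 7, lev 1), alice (id 8, lev 1), home (id 12, lev 1), music (id 15, lev 1).
Iteration 2: rows with parent_id in {7,8,12,15} -> backup (id 10, lev 2), bob (id 14, lev 2).
Iteration 3: rows with parent_id in {10,14} -> mail (id 11, lev 3).
Iteration 4: no rows with parent_id in {11}; recursion stops.
SUM(lev) = 0 + 1 + 1 + 1 + 1 + 2 + 2 + 3 = 11.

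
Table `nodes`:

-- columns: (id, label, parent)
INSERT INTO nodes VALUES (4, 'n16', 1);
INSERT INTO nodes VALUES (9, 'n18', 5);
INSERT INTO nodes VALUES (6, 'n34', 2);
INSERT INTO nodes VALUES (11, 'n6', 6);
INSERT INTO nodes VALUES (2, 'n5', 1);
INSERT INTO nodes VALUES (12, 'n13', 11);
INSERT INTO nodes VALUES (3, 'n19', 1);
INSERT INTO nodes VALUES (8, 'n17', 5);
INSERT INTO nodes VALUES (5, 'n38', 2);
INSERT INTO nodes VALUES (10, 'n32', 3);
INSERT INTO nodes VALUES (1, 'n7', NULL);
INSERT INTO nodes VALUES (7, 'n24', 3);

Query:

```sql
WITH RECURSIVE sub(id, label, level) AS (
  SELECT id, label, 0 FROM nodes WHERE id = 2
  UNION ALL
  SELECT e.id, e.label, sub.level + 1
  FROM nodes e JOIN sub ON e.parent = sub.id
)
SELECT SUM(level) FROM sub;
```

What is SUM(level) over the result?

11

Base: id=2 (n5) at level 0.
Iteration 1: rows with parent in {2} -> n38 (id 5, level 1), n34 (id 6, level 1).
Iteration 2: rows with parent in {5,6} -> n17 (id 8, level 2), n18 (id 9, level 2), n6 (id 11, level 2).
Iteration 3: rows with parent in {8,9,11} -> n13 (id 12, level 3).
Iteration 4: no rows with parent in {12}; recursion stops.
SUM(level) = 0 + 1 + 1 + 2 + 2 + 2 + 3 = 11.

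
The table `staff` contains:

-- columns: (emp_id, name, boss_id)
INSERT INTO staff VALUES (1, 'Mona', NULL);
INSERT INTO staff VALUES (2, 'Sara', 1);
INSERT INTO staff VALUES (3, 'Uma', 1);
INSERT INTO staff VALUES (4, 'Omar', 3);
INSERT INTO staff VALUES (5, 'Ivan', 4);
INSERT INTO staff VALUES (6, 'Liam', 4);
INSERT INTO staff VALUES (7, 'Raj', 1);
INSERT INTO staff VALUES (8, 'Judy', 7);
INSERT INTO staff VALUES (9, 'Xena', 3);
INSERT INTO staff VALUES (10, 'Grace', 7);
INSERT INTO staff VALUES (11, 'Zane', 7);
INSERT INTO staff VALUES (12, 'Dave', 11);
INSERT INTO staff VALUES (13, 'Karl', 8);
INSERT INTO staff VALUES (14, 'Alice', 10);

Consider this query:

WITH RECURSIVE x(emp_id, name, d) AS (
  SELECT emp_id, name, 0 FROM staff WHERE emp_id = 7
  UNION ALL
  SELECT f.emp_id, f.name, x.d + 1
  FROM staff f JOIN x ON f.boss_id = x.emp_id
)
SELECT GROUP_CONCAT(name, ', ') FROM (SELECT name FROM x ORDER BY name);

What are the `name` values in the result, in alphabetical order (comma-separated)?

Base: emp_id=7 (Raj) at d 0.
Iteration 1: rows with boss_id in {7} -> Judy (id 8, d 1), Grace (id 10, d 1), Zane (id 11, d 1).
Iteration 2: rows with boss_id in {8,10,11} -> Dave (id 12, d 2), Karl (id 13, d 2), Alice (id 14, d 2).
Iteration 3: no rows with boss_id in {12,13,14}; recursion stops.

Alice, Dave, Grace, Judy, Karl, Raj, Zane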